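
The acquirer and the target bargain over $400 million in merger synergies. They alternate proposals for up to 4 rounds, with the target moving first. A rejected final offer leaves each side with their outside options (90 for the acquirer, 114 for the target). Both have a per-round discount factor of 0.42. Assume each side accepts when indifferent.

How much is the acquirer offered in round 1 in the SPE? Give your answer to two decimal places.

By backward induction:
Round 4 (the acquirer proposes): the target gets 114 if talks fail, so the acquirer offers 114 and keeps 286.
Round 3 (the target proposes): the acquirer can get 286 next round, worth 0.42 × 286 = 120.12 now; the target offers that and keeps 279.88.
Round 2 (the acquirer proposes): the target can get 279.88 next round, worth 0.42 × 279.88 = 117.5496 now, so the acquirer offers 117.5496, keeping 282.4504.
Round 1 (the target proposes): the acquirer can get 282.4504 next round, worth 0.42 × 282.4504 = 118.629168 now. The target offers 118.629168 and keeps 400 − 118.629168 = 281.370832.

118.63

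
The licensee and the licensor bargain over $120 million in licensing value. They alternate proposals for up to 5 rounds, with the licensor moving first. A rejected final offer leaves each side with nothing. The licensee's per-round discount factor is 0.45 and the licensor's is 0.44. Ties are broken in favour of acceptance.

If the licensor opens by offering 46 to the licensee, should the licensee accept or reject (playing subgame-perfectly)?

Round 5 (the licensor proposes): the licensee will accept anything ≥ 0, so the licensor offers 0 and keeps 120.
Round 4 (the licensee proposes): the licensor can get 120 next round, worth 0.44 × 120 = 52.8 now, so the licensee offers 52.8, keeping 67.2.
Round 3 (the licensor proposes): the licensee can get 67.2 next round, worth 0.45 × 67.2 = 30.24 now; the licensor offers that and keeps 89.76.
Round 2 (the licensee proposes): the licensor can get 89.76 next round, worth 0.44 × 89.76 = 39.4944 now. The licensee offers 39.4944 and keeps 120 − 39.4944 = 80.5056.
So by rejecting in round 1, the licensee gets 80.5056 next round, worth 0.45 × 80.5056 = 36.22752 now.
Offer 46 ≥ 36.22752, so the licensee accepts.

Accept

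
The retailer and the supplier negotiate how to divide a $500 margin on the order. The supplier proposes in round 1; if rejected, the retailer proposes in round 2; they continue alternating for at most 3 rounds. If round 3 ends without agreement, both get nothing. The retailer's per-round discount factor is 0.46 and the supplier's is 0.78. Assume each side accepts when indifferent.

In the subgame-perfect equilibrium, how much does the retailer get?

50.6

Round 3 (the supplier proposes): rejection yields 0 for the retailer; the supplier offers 0 and keeps 500.
Round 2 (the retailer proposes): the supplier can get 500 next round, worth 0.78 × 500 = 390 now, so the retailer offers 390, keeping 110.
Round 1 (the supplier proposes): the retailer can get 110 next round, worth 0.46 × 110 = 50.6 now, so the supplier offers 50.6, keeping 449.4.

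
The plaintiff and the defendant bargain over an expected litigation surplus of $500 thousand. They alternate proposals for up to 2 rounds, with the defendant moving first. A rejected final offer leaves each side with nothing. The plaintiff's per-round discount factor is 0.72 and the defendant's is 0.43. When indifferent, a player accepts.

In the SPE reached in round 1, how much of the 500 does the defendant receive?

By backward induction:
Round 2 (the plaintiff proposes): rejection yields 0 for the defendant; the plaintiff offers 0 and keeps 500.
Round 1 (the defendant proposes): the plaintiff can get 500 next round, worth 0.72 × 500 = 360 now; the defendant offers that and keeps 140.

140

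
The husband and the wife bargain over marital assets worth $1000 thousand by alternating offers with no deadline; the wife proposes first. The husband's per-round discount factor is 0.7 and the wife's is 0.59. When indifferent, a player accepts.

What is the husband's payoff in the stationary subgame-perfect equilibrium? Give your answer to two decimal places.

488.93

When the wife proposes, the husband accepts any offer worth at least 0.7 times what the husband would get by proposing next round; and vice versa.
This gives x = 1000 − 0.7y and y = 1000 − 0.59x, where x and y are each side's share when it proposes.
Hence (1 − 0.7·0.59)x = 1000(1 − 0.7), i.e. 0.587·x = 300.
x ≈ 511.0733; the husband's share is 1000 − x ≈ 488.9267.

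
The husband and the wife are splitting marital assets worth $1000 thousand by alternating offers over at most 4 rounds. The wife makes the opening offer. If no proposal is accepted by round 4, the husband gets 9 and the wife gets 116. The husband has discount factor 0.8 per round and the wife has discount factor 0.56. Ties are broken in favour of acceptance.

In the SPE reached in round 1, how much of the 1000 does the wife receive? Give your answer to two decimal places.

331.17

Round 4 (the husband proposes): the wife gets 116 if talks fail, so the husband offers 116 and keeps 884.
Round 3 (the wife proposes): the husband can get 884 next round, worth 0.8 × 884 = 707.2 now; the wife offers that and keeps 292.8.
Round 2 (the husband proposes): the wife can get 292.8 next round, worth 0.56 × 292.8 = 163.968 now; the husband offers that and keeps 836.032.
Round 1 (the wife proposes): the husband can get 836.032 next round, worth 0.8 × 836.032 = 668.8256 now, so the wife offers 668.8256, keeping 331.1744.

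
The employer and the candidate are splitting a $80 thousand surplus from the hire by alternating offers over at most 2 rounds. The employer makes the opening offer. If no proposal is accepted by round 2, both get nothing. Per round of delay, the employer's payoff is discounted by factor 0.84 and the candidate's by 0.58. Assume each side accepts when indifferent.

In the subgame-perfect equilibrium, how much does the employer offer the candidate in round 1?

Solve by backward induction from round 2.
Round 2 (the candidate proposes): the employer will accept anything ≥ 0, so the candidate offers 0 and keeps 80.
Round 1 (the employer proposes): the candidate can get 80 next round, worth 0.58 × 80 = 46.4 now. The employer offers 46.4 and keeps 80 − 46.4 = 33.6.

46.4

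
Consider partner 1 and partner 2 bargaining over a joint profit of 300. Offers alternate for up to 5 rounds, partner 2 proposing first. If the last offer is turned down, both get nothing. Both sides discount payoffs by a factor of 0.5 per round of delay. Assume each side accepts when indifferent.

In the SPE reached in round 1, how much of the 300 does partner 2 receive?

206.25

Round 5 (partner 2 proposes): rejection yields 0 for partner 1; partner 2 offers 0 and keeps 300.
Round 4 (partner 1 proposes): partner 2 can get 300 next round, worth 0.5 × 300 = 150 now; partner 1 offers that and keeps 150.
Round 3 (partner 2 proposes): partner 1 can get 150 next round, worth 0.5 × 150 = 75 now. Partner 2 offers 75 and keeps 300 − 75 = 225.
Round 2 (partner 1 proposes): partner 2 can get 225 next round, worth 0.5 × 225 = 112.5 now, so partner 1 offers 112.5, keeping 187.5.
Round 1 (partner 2 proposes): partner 1 can get 187.5 next round, worth 0.5 × 187.5 = 93.75 now. Partner 2 offers 93.75 and keeps 300 − 93.75 = 206.25.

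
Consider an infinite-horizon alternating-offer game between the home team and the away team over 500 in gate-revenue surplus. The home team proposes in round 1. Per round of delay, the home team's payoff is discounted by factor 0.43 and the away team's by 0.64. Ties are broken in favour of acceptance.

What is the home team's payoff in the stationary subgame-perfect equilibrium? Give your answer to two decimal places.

In a stationary SPE each proposer offers the other exactly their discounted continuation value.
If the home team keeps x when proposing and the away team keeps y when proposing, then x = 500 − 0.64y and y = 500 − 0.43x.
Solving: x = 500(1 − 0.64) / (1 − 0.43·0.64) = 180 / 0.7248 ≈ 248.3444.
The away team gets 500 − 248.3444 ≈ 251.6556.

248.34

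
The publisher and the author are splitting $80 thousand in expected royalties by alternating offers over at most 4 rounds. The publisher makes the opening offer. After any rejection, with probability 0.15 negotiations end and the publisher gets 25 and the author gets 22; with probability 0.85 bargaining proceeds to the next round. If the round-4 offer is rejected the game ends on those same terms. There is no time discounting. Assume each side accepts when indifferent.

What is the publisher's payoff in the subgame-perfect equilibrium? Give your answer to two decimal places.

Round 4 (the author proposes): the publisher gets 25 if talks fail, so the author offers 25 and keeps 55.
Round 3 (the publisher proposes): rejecting gives the author an expected 0.85 × 55 + 0.15 × 22 = 50.05, so the publisher offers 50.05, keeping 29.95.
Round 2 (the author proposes): rejecting gives the publisher an expected 0.85 × 29.95 + 0.15 × 25 = 29.2075; the author offers that and keeps 50.7925.
Round 1 (the publisher proposes): rejecting gives the author an expected 0.85 × 50.7925 + 0.15 × 22 = 46.473625; the publisher offers that and keeps 33.526375.

33.53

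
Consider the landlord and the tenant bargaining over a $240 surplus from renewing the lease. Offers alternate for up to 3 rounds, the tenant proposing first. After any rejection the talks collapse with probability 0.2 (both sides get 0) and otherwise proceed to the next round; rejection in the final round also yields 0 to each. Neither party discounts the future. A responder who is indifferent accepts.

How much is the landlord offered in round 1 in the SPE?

By backward induction:
Round 3 (the tenant proposes): rejection yields 0 for the landlord; the tenant offers 0 and keeps 240.
Round 2 (the landlord proposes): rejecting gives the tenant an expected 0.8 × 240 = 192, so the landlord offers 192, keeping 48.
Round 1 (the tenant proposes): rejecting gives the landlord an expected 0.8 × 48 = 38.4, so the tenant offers 38.4, keeping 201.6.

38.4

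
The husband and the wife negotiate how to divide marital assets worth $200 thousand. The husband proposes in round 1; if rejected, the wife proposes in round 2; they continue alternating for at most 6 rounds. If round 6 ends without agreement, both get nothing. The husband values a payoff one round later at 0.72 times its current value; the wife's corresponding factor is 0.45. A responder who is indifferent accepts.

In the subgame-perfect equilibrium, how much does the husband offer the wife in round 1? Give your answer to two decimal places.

Round 6 (the wife proposes): rejection yields 0 for the husband; the wife offers 0 and keeps 200.
Round 5 (the husband proposes): the wife can get 200 next round, worth 0.45 × 200 = 90 now, so the husband offers 90, keeping 110.
Round 4 (the wife proposes): the husband can get 110 next round, worth 0.72 × 110 = 79.2 now, so the wife offers 79.2, keeping 120.8.
Round 3 (the husband proposes): the wife can get 120.8 next round, worth 0.45 × 120.8 = 54.36 now. The husband offers 54.36 and keeps 200 − 54.36 = 145.64.
Round 2 (the wife proposes): the husband can get 145.64 next round, worth 0.72 × 145.64 = 104.8608 now; the wife offers that and keeps 95.1392.
Round 1 (the husband proposes): the wife can get 95.1392 next round, worth 0.45 × 95.1392 = 42.81264 now, so the husband offers 42.81264, keeping 157.18736.

42.81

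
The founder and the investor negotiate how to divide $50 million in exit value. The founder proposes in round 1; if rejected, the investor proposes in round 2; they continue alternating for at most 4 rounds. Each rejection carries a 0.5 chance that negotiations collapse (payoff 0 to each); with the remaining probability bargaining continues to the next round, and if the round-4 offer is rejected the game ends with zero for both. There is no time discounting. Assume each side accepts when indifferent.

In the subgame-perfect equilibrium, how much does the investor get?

By backward induction:
Round 4 (the investor proposes): the founder will accept anything ≥ 0, so the investor offers 0 and keeps 50.
Round 3 (the founder proposes): rejecting gives the investor an expected 0.5 × 50 = 25. The founder offers 25 and keeps 50 − 25 = 25.
Round 2 (the investor proposes): rejecting gives the founder an expected 0.5 × 25 = 12.5; the investor offers that and keeps 37.5.
Round 1 (the founder proposes): rejecting gives the investor an expected 0.5 × 37.5 = 18.75, so the founder offers 18.75, keeping 31.25.

18.75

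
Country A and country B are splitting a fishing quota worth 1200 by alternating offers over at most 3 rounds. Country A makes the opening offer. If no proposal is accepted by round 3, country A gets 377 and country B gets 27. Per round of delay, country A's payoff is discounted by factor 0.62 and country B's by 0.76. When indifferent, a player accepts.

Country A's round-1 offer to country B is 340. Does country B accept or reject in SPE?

Reject

Round 3 (country A proposes): country B gets 27 if talks fail, so country A offers 27 and keeps 1173.
Round 2 (country B proposes): country A can get 1173 next round, worth 0.62 × 1173 = 727.26 now; country B offers that and keeps 472.74.
So by rejecting in round 1, country B gets 472.74 next round, worth 0.76 × 472.74 = 359.2824 now.
Offer 340 < 359.2824, so country B rejects.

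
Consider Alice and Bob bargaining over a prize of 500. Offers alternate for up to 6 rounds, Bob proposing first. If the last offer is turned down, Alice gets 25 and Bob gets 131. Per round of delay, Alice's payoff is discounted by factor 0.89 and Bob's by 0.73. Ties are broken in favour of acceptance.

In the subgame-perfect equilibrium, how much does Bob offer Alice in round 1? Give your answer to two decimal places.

Round 6 (Alice proposes): Bob gets 131 if talks fail, so Alice offers 131 and keeps 369.
Round 5 (Bob proposes): Alice can get 369 next round, worth 0.89 × 369 = 328.41 now; Bob offers that and keeps 171.59.
Round 4 (Alice proposes): Bob can get 171.59 next round, worth 0.73 × 171.59 = 125.2607 now; Alice offers that and keeps 374.7393.
Round 3 (Bob proposes): Alice can get 374.7393 next round, worth 0.89 × 374.7393 = 333.517977 now. Bob offers 333.517977 and keeps 500 − 333.517977 = 166.482023.
Round 2 (Alice proposes): Bob can get 166.482023 next round, worth 0.73 × 166.482023 = 121.53187679 now. Alice offers 121.53187679 and keeps 500 − 121.53187679 = 378.46812321.
Round 1 (Bob proposes): Alice can get 378.46812321 next round, worth 0.89 × 378.46812321 = 336.8366296569 now, so Bob offers 336.8366296569, keeping 163.1633703431.

336.84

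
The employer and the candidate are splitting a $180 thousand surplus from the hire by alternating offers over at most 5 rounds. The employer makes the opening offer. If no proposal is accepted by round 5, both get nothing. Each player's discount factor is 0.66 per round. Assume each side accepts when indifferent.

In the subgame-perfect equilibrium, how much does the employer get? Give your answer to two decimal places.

By backward induction:
Round 5 (the employer proposes): the candidate will accept anything ≥ 0, so the employer offers 0 and keeps 180.
Round 4 (the candidate proposes): the employer can get 180 next round, worth 0.66 × 180 = 118.8 now; the candidate offers that and keeps 61.2.
Round 3 (the employer proposes): the candidate can get 61.2 next round, worth 0.66 × 61.2 = 40.392 now; the employer offers that and keeps 139.608.
Round 2 (the candidate proposes): the employer can get 139.608 next round, worth 0.66 × 139.608 = 92.14128 now. The candidate offers 92.14128 and keeps 180 − 92.14128 = 87.85872.
Round 1 (the employer proposes): the candidate can get 87.85872 next round, worth 0.66 × 87.85872 = 57.9867552 now; the employer offers that and keeps 122.0132448.

122.01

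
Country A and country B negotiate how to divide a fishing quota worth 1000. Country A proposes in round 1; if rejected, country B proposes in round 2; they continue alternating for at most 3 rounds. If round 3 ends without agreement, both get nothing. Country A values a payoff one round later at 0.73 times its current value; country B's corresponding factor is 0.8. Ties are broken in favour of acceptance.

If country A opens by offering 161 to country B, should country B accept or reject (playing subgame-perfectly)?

Reject

Round 3 (country A proposes): rejection yields 0 for country B; country A offers 0 and keeps 1000.
Round 2 (country B proposes): country A can get 1000 next round, worth 0.73 × 1000 = 730 now. Country B offers 730 and keeps 1000 − 730 = 270.
So by rejecting in round 1, country B gets 270 next round, worth 0.8 × 270 = 216 now.
Offer 161 < 216, so country B rejects.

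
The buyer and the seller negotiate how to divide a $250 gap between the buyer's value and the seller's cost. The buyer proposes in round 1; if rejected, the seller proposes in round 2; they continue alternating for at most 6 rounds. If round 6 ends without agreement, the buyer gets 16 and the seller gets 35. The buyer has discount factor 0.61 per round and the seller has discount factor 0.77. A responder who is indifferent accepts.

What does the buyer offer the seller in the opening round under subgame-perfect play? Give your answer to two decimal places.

Round 6 (the seller proposes): the buyer gets 16 if talks fail, so the seller offers 16 and keeps 234.
Round 5 (the buyer proposes): the seller can get 234 next round, worth 0.77 × 234 = 180.18 now; the buyer offers that and keeps 69.82.
Round 4 (the seller proposes): the buyer can get 69.82 next round, worth 0.61 × 69.82 = 42.5902 now. The seller offers 42.5902 and keeps 250 − 42.5902 = 207.4098.
Round 3 (the buyer proposes): the seller can get 207.4098 next round, worth 0.77 × 207.4098 = 159.705546 now, so the buyer offers 159.705546, keeping 90.294454.
Round 2 (the seller proposes): the buyer can get 90.294454 next round, worth 0.61 × 90.294454 = 55.07961694 now; the seller offers that and keeps 194.92038306.
Round 1 (the buyer proposes): the seller can get 194.92038306 next round, worth 0.77 × 194.92038306 = 150.0886949562 now, so the buyer offers 150.0886949562, keeping 99.9113050438.

150.09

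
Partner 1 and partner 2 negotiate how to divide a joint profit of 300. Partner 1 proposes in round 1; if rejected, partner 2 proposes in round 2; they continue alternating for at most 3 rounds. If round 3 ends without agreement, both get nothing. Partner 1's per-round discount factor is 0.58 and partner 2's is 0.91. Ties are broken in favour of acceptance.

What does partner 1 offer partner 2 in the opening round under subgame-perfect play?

114.66

Round 3 (partner 1 proposes): rejection yields 0 for partner 2; partner 1 offers 0 and keeps 300.
Round 2 (partner 2 proposes): partner 1 can get 300 next round, worth 0.58 × 300 = 174 now, so partner 2 offers 174, keeping 126.
Round 1 (partner 1 proposes): partner 2 can get 126 next round, worth 0.91 × 126 = 114.66 now, so partner 1 offers 114.66, keeping 185.34.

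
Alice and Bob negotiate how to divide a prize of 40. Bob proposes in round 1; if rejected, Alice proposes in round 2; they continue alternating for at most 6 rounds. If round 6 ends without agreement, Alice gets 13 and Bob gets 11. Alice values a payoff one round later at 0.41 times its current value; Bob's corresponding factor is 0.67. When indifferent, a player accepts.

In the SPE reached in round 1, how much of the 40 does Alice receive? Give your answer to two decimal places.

7.80

Round 6 (Alice proposes): Bob gets 11 if talks fail, so Alice offers 11 and keeps 29.
Round 5 (Bob proposes): Alice can get 29 next round, worth 0.41 × 29 = 11.89 now; Bob offers that and keeps 28.11.
Round 4 (Alice proposes): Bob can get 28.11 next round, worth 0.67 × 28.11 = 18.8337 now, so Alice offers 18.8337, keeping 21.1663.
Round 3 (Bob proposes): Alice can get 21.1663 next round, worth 0.41 × 21.1663 = 8.678183 now. Bob offers 8.678183 and keeps 40 − 8.678183 = 31.321817.
Round 2 (Alice proposes): Bob can get 31.321817 next round, worth 0.67 × 31.321817 = 20.98561739 now; Alice offers that and keeps 19.01438261.
Round 1 (Bob proposes): Alice can get 19.01438261 next round, worth 0.41 × 19.01438261 = 7.7958968701 now; Bob offers that and keeps 32.2041031299.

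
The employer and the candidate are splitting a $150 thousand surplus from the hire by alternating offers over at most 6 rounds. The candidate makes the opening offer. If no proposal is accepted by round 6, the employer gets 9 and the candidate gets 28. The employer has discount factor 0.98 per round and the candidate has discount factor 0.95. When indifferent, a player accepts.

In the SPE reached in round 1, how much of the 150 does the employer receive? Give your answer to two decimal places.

By backward induction:
Round 6 (the employer proposes): the candidate gets 28 if talks fail, so the employer offers 28 and keeps 122.
Round 5 (the candidate proposes): the employer can get 122 next round, worth 0.98 × 122 = 119.56 now. The candidate offers 119.56 and keeps 150 − 119.56 = 30.44.
Round 4 (the employer proposes): the candidate can get 30.44 next round, worth 0.95 × 30.44 = 28.918 now. The employer offers 28.918 and keeps 150 − 28.918 = 121.082.
Round 3 (the candidate proposes): the employer can get 121.082 next round, worth 0.98 × 121.082 = 118.66036 now. The candidate offers 118.66036 and keeps 150 − 118.66036 = 31.33964.
Round 2 (the employer proposes): the candidate can get 31.33964 next round, worth 0.95 × 31.33964 = 29.772658 now; the employer offers that and keeps 120.227342.
Round 1 (the candidate proposes): the employer can get 120.227342 next round, worth 0.98 × 120.227342 = 117.82279516 now. The candidate offers 117.82279516 and keeps 150 − 117.82279516 = 32.17720484.

117.82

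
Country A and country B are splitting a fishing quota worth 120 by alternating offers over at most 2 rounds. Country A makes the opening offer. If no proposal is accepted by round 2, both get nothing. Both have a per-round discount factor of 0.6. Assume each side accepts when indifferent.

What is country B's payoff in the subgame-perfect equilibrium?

By backward induction:
Round 2 (country B proposes): rejection yields 0 for country A; country B offers 0 and keeps 120.
Round 1 (country A proposes): country B can get 120 next round, worth 0.6 × 120 = 72 now; country A offers that and keeps 48.

72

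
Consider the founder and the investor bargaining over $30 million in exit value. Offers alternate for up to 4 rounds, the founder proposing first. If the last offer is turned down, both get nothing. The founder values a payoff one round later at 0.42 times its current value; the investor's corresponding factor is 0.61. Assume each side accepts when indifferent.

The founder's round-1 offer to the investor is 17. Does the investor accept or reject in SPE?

Work out the investor's continuation value if the offer is rejected.
Round 4 (the investor proposes): rejection yields 0 for the founder; the investor offers 0 and keeps 30.
Round 3 (the founder proposes): the investor can get 30 next round, worth 0.61 × 30 = 18.3 now, so the founder offers 18.3, keeping 11.7.
Round 2 (the investor proposes): the founder can get 11.7 next round, worth 0.42 × 11.7 = 4.914 now. The investor offers 4.914 and keeps 30 − 4.914 = 25.086.
So by rejecting in round 1, the investor gets 25.086 next round, worth 0.61 × 25.086 = 15.30246 now.
Offer 17 ≥ 15.30246, so the investor accepts.

Accept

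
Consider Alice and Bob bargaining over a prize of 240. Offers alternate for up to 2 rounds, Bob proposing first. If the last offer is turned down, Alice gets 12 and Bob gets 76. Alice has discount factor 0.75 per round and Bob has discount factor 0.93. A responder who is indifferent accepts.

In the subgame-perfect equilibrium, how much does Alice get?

Round 2 (Alice proposes): Bob gets 76 if talks fail, so Alice offers 76 and keeps 164.
Round 1 (Bob proposes): Alice can get 164 next round, worth 0.75 × 164 = 123 now, so Bob offers 123, keeping 117.

123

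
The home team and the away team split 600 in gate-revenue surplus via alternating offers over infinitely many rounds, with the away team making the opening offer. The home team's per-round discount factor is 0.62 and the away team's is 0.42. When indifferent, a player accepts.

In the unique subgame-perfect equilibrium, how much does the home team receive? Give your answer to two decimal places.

In a stationary SPE each proposer offers the other exactly their discounted continuation value.
If the away team keeps x when proposing and the home team keeps y when proposing, then x = 600 − 0.62y and y = 600 − 0.42x.
Solving: x = 600(1 − 0.62) / (1 − 0.42·0.62) = 228 / 0.7396 ≈ 308.2747.
The home team gets 600 − 308.2747 ≈ 291.7253.

291.73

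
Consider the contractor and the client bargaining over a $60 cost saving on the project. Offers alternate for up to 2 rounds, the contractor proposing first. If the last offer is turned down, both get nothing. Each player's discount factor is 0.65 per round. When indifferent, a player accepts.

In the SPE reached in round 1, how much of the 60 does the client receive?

39

Round 2 (the client proposes): the contractor will accept anything ≥ 0, so the client offers 0 and keeps 60.
Round 1 (the contractor proposes): the client can get 60 next round, worth 0.65 × 60 = 39 now. The contractor offers 39 and keeps 60 − 39 = 21.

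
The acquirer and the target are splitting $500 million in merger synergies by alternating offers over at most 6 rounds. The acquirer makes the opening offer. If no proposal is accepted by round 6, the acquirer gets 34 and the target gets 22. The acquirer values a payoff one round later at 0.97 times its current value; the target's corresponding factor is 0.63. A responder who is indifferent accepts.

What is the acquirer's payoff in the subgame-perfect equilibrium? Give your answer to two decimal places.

Round 6 (the target proposes): the acquirer gets 34 if talks fail, so the target offers 34 and keeps 466.
Round 5 (the acquirer proposes): the target can get 466 next round, worth 0.63 × 466 = 293.58 now; the acquirer offers that and keeps 206.42.
Round 4 (the target proposes): the acquirer can get 206.42 next round, worth 0.97 × 206.42 = 200.2274 now, so the target offers 200.2274, keeping 299.7726.
Round 3 (the acquirer proposes): the target can get 299.7726 next round, worth 0.63 × 299.7726 = 188.856738 now; the acquirer offers that and keeps 311.143262.
Round 2 (the target proposes): the acquirer can get 311.143262 next round, worth 0.97 × 311.143262 = 301.80896414 now, so the target offers 301.80896414, keeping 198.19103586.
Round 1 (the acquirer proposes): the target can get 198.19103586 next round, worth 0.63 × 198.19103586 = 124.8603525918 now; the acquirer offers that and keeps 375.1396474082.

375.14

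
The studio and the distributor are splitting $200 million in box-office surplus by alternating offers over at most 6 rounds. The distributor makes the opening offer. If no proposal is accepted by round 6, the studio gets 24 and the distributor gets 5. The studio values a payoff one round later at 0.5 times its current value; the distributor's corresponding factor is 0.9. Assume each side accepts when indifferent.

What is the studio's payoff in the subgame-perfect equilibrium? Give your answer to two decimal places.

34.24

By backward induction:
Round 6 (the studio proposes): the distributor gets 5 if talks fail, so the studio offers 5 and keeps 195.
Round 5 (the distributor proposes): the studio can get 195 next round, worth 0.5 × 195 = 97.5 now; the distributor offers that and keeps 102.5.
Round 4 (the studio proposes): the distributor can get 102.5 next round, worth 0.9 × 102.5 = 92.25 now. The studio offers 92.25 and keeps 200 − 92.25 = 107.75.
Round 3 (the distributor proposes): the studio can get 107.75 next round, worth 0.5 × 107.75 = 53.875 now. The distributor offers 53.875 and keeps 200 − 53.875 = 146.125.
Round 2 (the studio proposes): the distributor can get 146.125 next round, worth 0.9 × 146.125 = 131.5125 now. The studio offers 131.5125 and keeps 200 − 131.5125 = 68.4875.
Round 1 (the distributor proposes): the studio can get 68.4875 next round, worth 0.5 × 68.4875 = 34.24375 now. The distributor offers 34.24375 and keeps 200 − 34.24375 = 165.75625.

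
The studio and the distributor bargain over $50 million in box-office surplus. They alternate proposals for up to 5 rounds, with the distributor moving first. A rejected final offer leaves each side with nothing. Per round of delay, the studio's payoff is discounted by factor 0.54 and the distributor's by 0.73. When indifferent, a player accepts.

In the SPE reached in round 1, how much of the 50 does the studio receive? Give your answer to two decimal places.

10.16

Solve by backward induction from round 5.
Round 5 (the distributor proposes): rejection yields 0 for the studio; the distributor offers 0 and keeps 50.
Round 4 (the studio proposes): the distributor can get 50 next round, worth 0.73 × 50 = 36.5 now. The studio offers 36.5 and keeps 50 − 36.5 = 13.5.
Round 3 (the distributor proposes): the studio can get 13.5 next round, worth 0.54 × 13.5 = 7.29 now, so the distributor offers 7.29, keeping 42.71.
Round 2 (the studio proposes): the distributor can get 42.71 next round, worth 0.73 × 42.71 = 31.1783 now. The studio offers 31.1783 and keeps 50 − 31.1783 = 18.8217.
Round 1 (the distributor proposes): the studio can get 18.8217 next round, worth 0.54 × 18.8217 = 10.163718 now, so the distributor offers 10.163718, keeping 39.836282.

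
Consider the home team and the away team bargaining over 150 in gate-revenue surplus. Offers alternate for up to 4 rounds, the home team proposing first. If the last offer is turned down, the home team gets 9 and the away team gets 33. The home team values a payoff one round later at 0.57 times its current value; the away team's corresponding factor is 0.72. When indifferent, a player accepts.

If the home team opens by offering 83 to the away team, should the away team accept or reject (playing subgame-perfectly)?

Round 4 (the away team proposes): the home team gets 9 if talks fail, so the away team offers 9 and keeps 141.
Round 3 (the home team proposes): the away team can get 141 next round, worth 0.72 × 141 = 101.52 now; the home team offers that and keeps 48.48.
Round 2 (the away team proposes): the home team can get 48.48 next round, worth 0.57 × 48.48 = 27.6336 now, so the away team offers 27.6336, keeping 122.3664.
So by rejecting in round 1, the away team gets 122.3664 next round, worth 0.72 × 122.3664 = 88.103808 now.
Offer 83 < 88.103808, so the away team rejects.

Reject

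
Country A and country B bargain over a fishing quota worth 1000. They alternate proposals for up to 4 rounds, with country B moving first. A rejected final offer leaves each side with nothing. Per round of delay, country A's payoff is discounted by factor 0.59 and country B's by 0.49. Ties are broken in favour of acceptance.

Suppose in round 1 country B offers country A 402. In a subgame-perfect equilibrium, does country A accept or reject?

Work out country A's continuation value if the offer is rejected.
Round 4 (country A proposes): rejection yields 0 for country B; country A offers 0 and keeps 1000.
Round 3 (country B proposes): country A can get 1000 next round, worth 0.59 × 1000 = 590 now; country B offers that and keeps 410.
Round 2 (country A proposes): country B can get 410 next round, worth 0.49 × 410 = 200.9 now; country A offers that and keeps 799.1.
So by rejecting in round 1, country A gets 799.1 next round, worth 0.59 × 799.1 = 471.469 now.
Offer 402 < 471.469, so country A rejects.

Reject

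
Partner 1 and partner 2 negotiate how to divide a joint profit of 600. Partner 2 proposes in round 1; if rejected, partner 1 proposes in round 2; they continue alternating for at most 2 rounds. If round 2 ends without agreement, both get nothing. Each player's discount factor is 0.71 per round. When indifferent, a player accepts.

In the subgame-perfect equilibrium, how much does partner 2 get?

Work backward from the last round.
Round 2 (partner 1 proposes): partner 2 will accept anything ≥ 0, so partner 1 offers 0 and keeps 600.
Round 1 (partner 2 proposes): partner 1 can get 600 next round, worth 0.71 × 600 = 426 now; partner 2 offers that and keeps 174.

174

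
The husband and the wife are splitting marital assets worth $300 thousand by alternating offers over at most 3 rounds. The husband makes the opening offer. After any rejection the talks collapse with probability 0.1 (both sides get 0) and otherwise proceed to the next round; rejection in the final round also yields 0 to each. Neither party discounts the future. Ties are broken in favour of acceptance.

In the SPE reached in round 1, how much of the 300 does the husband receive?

273

Round 3 (the husband proposes): the wife will accept anything ≥ 0, so the husband offers 0 and keeps 300.
Round 2 (the wife proposes): rejecting gives the husband an expected 0.9 × 300 = 270, so the wife offers 270, keeping 30.
Round 1 (the husband proposes): rejecting gives the wife an expected 0.9 × 30 = 27, so the husband offers 27, keeping 273.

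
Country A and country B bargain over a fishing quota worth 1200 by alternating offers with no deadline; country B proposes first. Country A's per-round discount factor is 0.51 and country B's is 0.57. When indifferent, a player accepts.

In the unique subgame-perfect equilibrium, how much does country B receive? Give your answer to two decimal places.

In a stationary SPE each proposer offers the other exactly their discounted continuation value.
If country B keeps x when proposing and country A keeps y when proposing, then x = 1200 − 0.51y and y = 1200 − 0.57x.
Solving: x = 1200(1 − 0.51) / (1 − 0.57·0.51) = 588 / 0.7093 ≈ 828.9863.
Country A gets 1200 − 828.9863 ≈ 371.0137.

828.99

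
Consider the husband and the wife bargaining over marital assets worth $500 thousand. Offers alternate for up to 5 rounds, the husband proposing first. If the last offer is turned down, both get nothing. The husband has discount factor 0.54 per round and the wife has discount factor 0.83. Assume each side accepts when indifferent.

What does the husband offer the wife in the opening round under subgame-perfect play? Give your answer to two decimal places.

Round 5 (the husband proposes): rejection yields 0 for the wife; the husband offers 0 and keeps 500.
Round 4 (the wife proposes): the husband can get 500 next round, worth 0.54 × 500 = 270 now; the wife offers that and keeps 230.
Round 3 (the husband proposes): the wife can get 230 next round, worth 0.83 × 230 = 190.9 now. The husband offers 190.9 and keeps 500 − 190.9 = 309.1.
Round 2 (the wife proposes): the husband can get 309.1 next round, worth 0.54 × 309.1 = 166.914 now; the wife offers that and keeps 333.086.
Round 1 (the husband proposes): the wife can get 333.086 next round, worth 0.83 × 333.086 = 276.46138 now; the husband offers that and keeps 223.53862.

276.46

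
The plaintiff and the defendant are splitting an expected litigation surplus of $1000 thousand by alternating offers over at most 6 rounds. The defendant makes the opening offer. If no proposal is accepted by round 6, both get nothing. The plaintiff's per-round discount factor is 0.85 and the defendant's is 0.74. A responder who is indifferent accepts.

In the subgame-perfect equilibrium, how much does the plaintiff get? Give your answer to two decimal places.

Solve by backward induction from round 6.
Round 6 (the plaintiff proposes): the defendant will accept anything ≥ 0, so the plaintiff offers 0 and keeps 1000.
Round 5 (the defendant proposes): the plaintiff can get 1000 next round, worth 0.85 × 1000 = 850 now, so the defendant offers 850, keeping 150.
Round 4 (the plaintiff proposes): the defendant can get 150 next round, worth 0.74 × 150 = 111 now; the plaintiff offers that and keeps 889.
Round 3 (the defendant proposes): the plaintiff can get 889 next round, worth 0.85 × 889 = 755.65 now, so the defendant offers 755.65, keeping 244.35.
Round 2 (the plaintiff proposes): the defendant can get 244.35 next round, worth 0.74 × 244.35 = 180.819 now. The plaintiff offers 180.819 and keeps 1000 − 180.819 = 819.181.
Round 1 (the defendant proposes): the plaintiff can get 819.181 next round, worth 0.85 × 819.181 = 696.30385 now, so the defendant offers 696.30385, keeping 303.69615.

696.30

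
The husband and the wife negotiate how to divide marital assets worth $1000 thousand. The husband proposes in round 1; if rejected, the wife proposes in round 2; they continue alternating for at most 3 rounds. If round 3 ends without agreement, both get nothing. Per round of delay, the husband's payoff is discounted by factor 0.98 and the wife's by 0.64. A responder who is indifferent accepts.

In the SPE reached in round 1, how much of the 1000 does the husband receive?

987.2

Round 3 (the husband proposes): rejection yields 0 for the wife; the husband offers 0 and keeps 1000.
Round 2 (the wife proposes): the husband can get 1000 next round, worth 0.98 × 1000 = 980 now, so the wife offers 980, keeping 20.
Round 1 (the husband proposes): the wife can get 20 next round, worth 0.64 × 20 = 12.8 now; the husband offers that and keeps 987.2.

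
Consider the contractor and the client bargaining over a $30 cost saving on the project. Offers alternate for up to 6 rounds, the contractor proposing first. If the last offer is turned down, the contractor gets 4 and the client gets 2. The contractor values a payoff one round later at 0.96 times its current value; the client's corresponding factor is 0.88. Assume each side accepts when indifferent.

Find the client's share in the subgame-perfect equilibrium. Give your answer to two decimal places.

Work backward from the last round.
Round 6 (the client proposes): the contractor gets 4 if talks fail, so the client offers 4 and keeps 26.
Round 5 (the contractor proposes): the client can get 26 next round, worth 0.88 × 26 = 22.88 now. The contractor offers 22.88 and keeps 30 − 22.88 = 7.12.
Round 4 (the client proposes): the contractor can get 7.12 next round, worth 0.96 × 7.12 = 6.8352 now. The client offers 6.8352 and keeps 30 − 6.8352 = 23.1648.
Round 3 (the contractor proposes): the client can get 23.1648 next round, worth 0.88 × 23.1648 = 20.385024 now. The contractor offers 20.385024 and keeps 30 − 20.385024 = 9.614976.
Round 2 (the client proposes): the contractor can get 9.614976 next round, worth 0.96 × 9.614976 = 9.23037696 now. The client offers 9.23037696 and keeps 30 − 9.23037696 = 20.76962304.
Round 1 (the contractor proposes): the client can get 20.76962304 next round, worth 0.88 × 20.76962304 = 18.2772682752 now. The contractor offers 18.2772682752 and keeps 30 − 18.2772682752 = 11.7227317248.

18.28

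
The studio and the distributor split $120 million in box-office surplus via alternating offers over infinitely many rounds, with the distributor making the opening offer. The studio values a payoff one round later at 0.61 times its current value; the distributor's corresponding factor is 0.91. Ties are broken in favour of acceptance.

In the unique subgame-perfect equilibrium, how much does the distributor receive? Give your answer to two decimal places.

When the distributor proposes, the studio accepts any offer worth at least 0.61 times what the studio would get by proposing next round; and vice versa.
This gives x = 120 − 0.61y and y = 120 − 0.91x, where x and y are each side's share when it proposes.
Hence (1 − 0.61·0.91)x = 120(1 − 0.61), i.e. 0.4449·x = 46.8.
x ≈ 105.1922; the studio's share is 120 − x ≈ 14.8078.

105.19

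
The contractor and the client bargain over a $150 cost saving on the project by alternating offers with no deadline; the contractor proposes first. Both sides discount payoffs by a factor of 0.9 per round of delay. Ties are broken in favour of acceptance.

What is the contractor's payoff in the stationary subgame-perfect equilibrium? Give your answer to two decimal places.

78.95

Let x be the contractor's share when the contractor proposes and y be the client's share when the client proposes.
The client accepts iff offered ≥ 0.9·y, so x = 150 − 0.9y. Symmetrically y = 150 − 0.9x.
Substituting: x = 150 − 0.9(150 − 0.9x), giving x(1 − 0.9·0.9) = 150(1 − 0.9).
So x = 150 × 0.1 / 0.19 ≈ 78.9474, and the client receives 150 − x ≈ 71.0526.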